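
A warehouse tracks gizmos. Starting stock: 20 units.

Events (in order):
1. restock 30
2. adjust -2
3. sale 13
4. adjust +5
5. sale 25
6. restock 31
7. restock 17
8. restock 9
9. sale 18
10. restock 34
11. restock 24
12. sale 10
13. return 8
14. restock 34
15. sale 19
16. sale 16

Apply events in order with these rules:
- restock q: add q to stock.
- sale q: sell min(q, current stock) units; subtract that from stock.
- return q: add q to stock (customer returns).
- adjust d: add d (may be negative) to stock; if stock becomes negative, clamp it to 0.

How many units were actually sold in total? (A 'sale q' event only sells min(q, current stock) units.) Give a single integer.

Processing events:
Start: stock = 20
  Event 1 (restock 30): 20 + 30 = 50
  Event 2 (adjust -2): 50 + -2 = 48
  Event 3 (sale 13): sell min(13,48)=13. stock: 48 - 13 = 35. total_sold = 13
  Event 4 (adjust +5): 35 + 5 = 40
  Event 5 (sale 25): sell min(25,40)=25. stock: 40 - 25 = 15. total_sold = 38
  Event 6 (restock 31): 15 + 31 = 46
  Event 7 (restock 17): 46 + 17 = 63
  Event 8 (restock 9): 63 + 9 = 72
  Event 9 (sale 18): sell min(18,72)=18. stock: 72 - 18 = 54. total_sold = 56
  Event 10 (restock 34): 54 + 34 = 88
  Event 11 (restock 24): 88 + 24 = 112
  Event 12 (sale 10): sell min(10,112)=10. stock: 112 - 10 = 102. total_sold = 66
  Event 13 (return 8): 102 + 8 = 110
  Event 14 (restock 34): 110 + 34 = 144
  Event 15 (sale 19): sell min(19,144)=19. stock: 144 - 19 = 125. total_sold = 85
  Event 16 (sale 16): sell min(16,125)=16. stock: 125 - 16 = 109. total_sold = 101
Final: stock = 109, total_sold = 101

Answer: 101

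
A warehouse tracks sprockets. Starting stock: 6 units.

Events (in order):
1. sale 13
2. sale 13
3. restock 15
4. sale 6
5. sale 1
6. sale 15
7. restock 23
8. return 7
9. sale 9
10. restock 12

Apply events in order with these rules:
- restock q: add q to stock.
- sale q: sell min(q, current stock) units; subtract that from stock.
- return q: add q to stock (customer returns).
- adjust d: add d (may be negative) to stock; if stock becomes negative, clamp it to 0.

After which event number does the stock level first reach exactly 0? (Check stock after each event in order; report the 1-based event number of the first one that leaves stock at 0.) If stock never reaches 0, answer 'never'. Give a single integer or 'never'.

Processing events:
Start: stock = 6
  Event 1 (sale 13): sell min(13,6)=6. stock: 6 - 6 = 0. total_sold = 6
  Event 2 (sale 13): sell min(13,0)=0. stock: 0 - 0 = 0. total_sold = 6
  Event 3 (restock 15): 0 + 15 = 15
  Event 4 (sale 6): sell min(6,15)=6. stock: 15 - 6 = 9. total_sold = 12
  Event 5 (sale 1): sell min(1,9)=1. stock: 9 - 1 = 8. total_sold = 13
  Event 6 (sale 15): sell min(15,8)=8. stock: 8 - 8 = 0. total_sold = 21
  Event 7 (restock 23): 0 + 23 = 23
  Event 8 (return 7): 23 + 7 = 30
  Event 9 (sale 9): sell min(9,30)=9. stock: 30 - 9 = 21. total_sold = 30
  Event 10 (restock 12): 21 + 12 = 33
Final: stock = 33, total_sold = 30

First zero at event 1.

Answer: 1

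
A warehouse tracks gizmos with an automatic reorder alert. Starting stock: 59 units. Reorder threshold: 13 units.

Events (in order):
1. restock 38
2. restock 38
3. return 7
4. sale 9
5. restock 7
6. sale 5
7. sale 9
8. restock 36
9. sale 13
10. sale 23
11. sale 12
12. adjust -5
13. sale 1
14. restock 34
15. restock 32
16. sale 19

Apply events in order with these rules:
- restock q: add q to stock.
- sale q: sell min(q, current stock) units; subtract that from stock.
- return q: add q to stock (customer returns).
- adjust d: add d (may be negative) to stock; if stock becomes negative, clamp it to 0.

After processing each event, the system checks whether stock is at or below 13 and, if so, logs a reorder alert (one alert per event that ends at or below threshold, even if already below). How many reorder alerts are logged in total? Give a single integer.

Processing events:
Start: stock = 59
  Event 1 (restock 38): 59 + 38 = 97
  Event 2 (restock 38): 97 + 38 = 135
  Event 3 (return 7): 135 + 7 = 142
  Event 4 (sale 9): sell min(9,142)=9. stock: 142 - 9 = 133. total_sold = 9
  Event 5 (restock 7): 133 + 7 = 140
  Event 6 (sale 5): sell min(5,140)=5. stock: 140 - 5 = 135. total_sold = 14
  Event 7 (sale 9): sell min(9,135)=9. stock: 135 - 9 = 126. total_sold = 23
  Event 8 (restock 36): 126 + 36 = 162
  Event 9 (sale 13): sell min(13,162)=13. stock: 162 - 13 = 149. total_sold = 36
  Event 10 (sale 23): sell min(23,149)=23. stock: 149 - 23 = 126. total_sold = 59
  Event 11 (sale 12): sell min(12,126)=12. stock: 126 - 12 = 114. total_sold = 71
  Event 12 (adjust -5): 114 + -5 = 109
  Event 13 (sale 1): sell min(1,109)=1. stock: 109 - 1 = 108. total_sold = 72
  Event 14 (restock 34): 108 + 34 = 142
  Event 15 (restock 32): 142 + 32 = 174
  Event 16 (sale 19): sell min(19,174)=19. stock: 174 - 19 = 155. total_sold = 91
Final: stock = 155, total_sold = 91

Checking against threshold 13:
  After event 1: stock=97 > 13
  After event 2: stock=135 > 13
  After event 3: stock=142 > 13
  After event 4: stock=133 > 13
  After event 5: stock=140 > 13
  After event 6: stock=135 > 13
  After event 7: stock=126 > 13
  After event 8: stock=162 > 13
  After event 9: stock=149 > 13
  After event 10: stock=126 > 13
  After event 11: stock=114 > 13
  After event 12: stock=109 > 13
  After event 13: stock=108 > 13
  After event 14: stock=142 > 13
  After event 15: stock=174 > 13
  After event 16: stock=155 > 13
Alert events: []. Count = 0

Answer: 0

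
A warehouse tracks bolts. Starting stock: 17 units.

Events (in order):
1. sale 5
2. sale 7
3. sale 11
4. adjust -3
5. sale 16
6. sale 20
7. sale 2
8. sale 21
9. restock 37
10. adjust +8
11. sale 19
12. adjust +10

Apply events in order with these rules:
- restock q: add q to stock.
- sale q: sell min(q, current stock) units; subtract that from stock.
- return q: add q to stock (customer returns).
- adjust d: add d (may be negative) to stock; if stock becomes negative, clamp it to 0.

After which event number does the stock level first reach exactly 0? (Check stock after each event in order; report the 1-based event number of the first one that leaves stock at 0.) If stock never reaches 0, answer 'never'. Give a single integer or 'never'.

Answer: 3

Derivation:
Processing events:
Start: stock = 17
  Event 1 (sale 5): sell min(5,17)=5. stock: 17 - 5 = 12. total_sold = 5
  Event 2 (sale 7): sell min(7,12)=7. stock: 12 - 7 = 5. total_sold = 12
  Event 3 (sale 11): sell min(11,5)=5. stock: 5 - 5 = 0. total_sold = 17
  Event 4 (adjust -3): 0 + -3 = 0 (clamped to 0)
  Event 5 (sale 16): sell min(16,0)=0. stock: 0 - 0 = 0. total_sold = 17
  Event 6 (sale 20): sell min(20,0)=0. stock: 0 - 0 = 0. total_sold = 17
  Event 7 (sale 2): sell min(2,0)=0. stock: 0 - 0 = 0. total_sold = 17
  Event 8 (sale 21): sell min(21,0)=0. stock: 0 - 0 = 0. total_sold = 17
  Event 9 (restock 37): 0 + 37 = 37
  Event 10 (adjust +8): 37 + 8 = 45
  Event 11 (sale 19): sell min(19,45)=19. stock: 45 - 19 = 26. total_sold = 36
  Event 12 (adjust +10): 26 + 10 = 36
Final: stock = 36, total_sold = 36

First zero at event 3.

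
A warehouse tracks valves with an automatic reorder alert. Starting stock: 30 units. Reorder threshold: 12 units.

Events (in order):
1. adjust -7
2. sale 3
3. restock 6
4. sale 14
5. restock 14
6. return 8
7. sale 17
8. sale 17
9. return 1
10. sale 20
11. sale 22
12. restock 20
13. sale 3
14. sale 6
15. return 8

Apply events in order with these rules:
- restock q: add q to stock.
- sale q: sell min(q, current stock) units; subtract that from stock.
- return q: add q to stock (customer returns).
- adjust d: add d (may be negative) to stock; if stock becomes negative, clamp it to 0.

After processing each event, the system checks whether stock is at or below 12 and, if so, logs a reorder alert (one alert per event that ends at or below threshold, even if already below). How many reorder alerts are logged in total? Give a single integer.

Processing events:
Start: stock = 30
  Event 1 (adjust -7): 30 + -7 = 23
  Event 2 (sale 3): sell min(3,23)=3. stock: 23 - 3 = 20. total_sold = 3
  Event 3 (restock 6): 20 + 6 = 26
  Event 4 (sale 14): sell min(14,26)=14. stock: 26 - 14 = 12. total_sold = 17
  Event 5 (restock 14): 12 + 14 = 26
  Event 6 (return 8): 26 + 8 = 34
  Event 7 (sale 17): sell min(17,34)=17. stock: 34 - 17 = 17. total_sold = 34
  Event 8 (sale 17): sell min(17,17)=17. stock: 17 - 17 = 0. total_sold = 51
  Event 9 (return 1): 0 + 1 = 1
  Event 10 (sale 20): sell min(20,1)=1. stock: 1 - 1 = 0. total_sold = 52
  Event 11 (sale 22): sell min(22,0)=0. stock: 0 - 0 = 0. total_sold = 52
  Event 12 (restock 20): 0 + 20 = 20
  Event 13 (sale 3): sell min(3,20)=3. stock: 20 - 3 = 17. total_sold = 55
  Event 14 (sale 6): sell min(6,17)=6. stock: 17 - 6 = 11. total_sold = 61
  Event 15 (return 8): 11 + 8 = 19
Final: stock = 19, total_sold = 61

Checking against threshold 12:
  After event 1: stock=23 > 12
  After event 2: stock=20 > 12
  After event 3: stock=26 > 12
  After event 4: stock=12 <= 12 -> ALERT
  After event 5: stock=26 > 12
  After event 6: stock=34 > 12
  After event 7: stock=17 > 12
  After event 8: stock=0 <= 12 -> ALERT
  After event 9: stock=1 <= 12 -> ALERT
  After event 10: stock=0 <= 12 -> ALERT
  After event 11: stock=0 <= 12 -> ALERT
  After event 12: stock=20 > 12
  After event 13: stock=17 > 12
  After event 14: stock=11 <= 12 -> ALERT
  After event 15: stock=19 > 12
Alert events: [4, 8, 9, 10, 11, 14]. Count = 6

Answer: 6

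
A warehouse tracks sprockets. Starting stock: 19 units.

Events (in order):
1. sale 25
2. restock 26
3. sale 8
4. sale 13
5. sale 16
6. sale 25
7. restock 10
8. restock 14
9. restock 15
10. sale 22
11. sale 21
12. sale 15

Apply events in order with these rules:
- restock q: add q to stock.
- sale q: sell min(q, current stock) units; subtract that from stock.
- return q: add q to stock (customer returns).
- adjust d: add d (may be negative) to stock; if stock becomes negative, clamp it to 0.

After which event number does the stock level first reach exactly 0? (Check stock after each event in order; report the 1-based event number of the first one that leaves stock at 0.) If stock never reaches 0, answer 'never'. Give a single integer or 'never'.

Processing events:
Start: stock = 19
  Event 1 (sale 25): sell min(25,19)=19. stock: 19 - 19 = 0. total_sold = 19
  Event 2 (restock 26): 0 + 26 = 26
  Event 3 (sale 8): sell min(8,26)=8. stock: 26 - 8 = 18. total_sold = 27
  Event 4 (sale 13): sell min(13,18)=13. stock: 18 - 13 = 5. total_sold = 40
  Event 5 (sale 16): sell min(16,5)=5. stock: 5 - 5 = 0. total_sold = 45
  Event 6 (sale 25): sell min(25,0)=0. stock: 0 - 0 = 0. total_sold = 45
  Event 7 (restock 10): 0 + 10 = 10
  Event 8 (restock 14): 10 + 14 = 24
  Event 9 (restock 15): 24 + 15 = 39
  Event 10 (sale 22): sell min(22,39)=22. stock: 39 - 22 = 17. total_sold = 67
  Event 11 (sale 21): sell min(21,17)=17. stock: 17 - 17 = 0. total_sold = 84
  Event 12 (sale 15): sell min(15,0)=0. stock: 0 - 0 = 0. total_sold = 84
Final: stock = 0, total_sold = 84

First zero at event 1.

Answer: 1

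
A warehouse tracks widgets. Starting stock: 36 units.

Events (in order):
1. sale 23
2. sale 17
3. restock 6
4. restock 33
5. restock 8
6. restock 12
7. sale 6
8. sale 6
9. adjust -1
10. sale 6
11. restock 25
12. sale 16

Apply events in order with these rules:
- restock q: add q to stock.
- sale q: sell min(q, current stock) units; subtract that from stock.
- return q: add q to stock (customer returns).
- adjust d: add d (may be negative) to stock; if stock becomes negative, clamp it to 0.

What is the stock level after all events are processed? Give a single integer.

Processing events:
Start: stock = 36
  Event 1 (sale 23): sell min(23,36)=23. stock: 36 - 23 = 13. total_sold = 23
  Event 2 (sale 17): sell min(17,13)=13. stock: 13 - 13 = 0. total_sold = 36
  Event 3 (restock 6): 0 + 6 = 6
  Event 4 (restock 33): 6 + 33 = 39
  Event 5 (restock 8): 39 + 8 = 47
  Event 6 (restock 12): 47 + 12 = 59
  Event 7 (sale 6): sell min(6,59)=6. stock: 59 - 6 = 53. total_sold = 42
  Event 8 (sale 6): sell min(6,53)=6. stock: 53 - 6 = 47. total_sold = 48
  Event 9 (adjust -1): 47 + -1 = 46
  Event 10 (sale 6): sell min(6,46)=6. stock: 46 - 6 = 40. total_sold = 54
  Event 11 (restock 25): 40 + 25 = 65
  Event 12 (sale 16): sell min(16,65)=16. stock: 65 - 16 = 49. total_sold = 70
Final: stock = 49, total_sold = 70

Answer: 49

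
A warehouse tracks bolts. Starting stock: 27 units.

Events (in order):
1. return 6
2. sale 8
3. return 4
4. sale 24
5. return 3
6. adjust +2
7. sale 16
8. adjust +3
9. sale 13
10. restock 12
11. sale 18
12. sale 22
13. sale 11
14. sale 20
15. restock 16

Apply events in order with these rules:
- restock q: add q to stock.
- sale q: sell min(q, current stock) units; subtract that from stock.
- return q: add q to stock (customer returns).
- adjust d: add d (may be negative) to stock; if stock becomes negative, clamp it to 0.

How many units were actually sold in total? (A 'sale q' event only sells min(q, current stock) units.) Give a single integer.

Processing events:
Start: stock = 27
  Event 1 (return 6): 27 + 6 = 33
  Event 2 (sale 8): sell min(8,33)=8. stock: 33 - 8 = 25. total_sold = 8
  Event 3 (return 4): 25 + 4 = 29
  Event 4 (sale 24): sell min(24,29)=24. stock: 29 - 24 = 5. total_sold = 32
  Event 5 (return 3): 5 + 3 = 8
  Event 6 (adjust +2): 8 + 2 = 10
  Event 7 (sale 16): sell min(16,10)=10. stock: 10 - 10 = 0. total_sold = 42
  Event 8 (adjust +3): 0 + 3 = 3
  Event 9 (sale 13): sell min(13,3)=3. stock: 3 - 3 = 0. total_sold = 45
  Event 10 (restock 12): 0 + 12 = 12
  Event 11 (sale 18): sell min(18,12)=12. stock: 12 - 12 = 0. total_sold = 57
  Event 12 (sale 22): sell min(22,0)=0. stock: 0 - 0 = 0. total_sold = 57
  Event 13 (sale 11): sell min(11,0)=0. stock: 0 - 0 = 0. total_sold = 57
  Event 14 (sale 20): sell min(20,0)=0. stock: 0 - 0 = 0. total_sold = 57
  Event 15 (restock 16): 0 + 16 = 16
Final: stock = 16, total_sold = 57

Answer: 57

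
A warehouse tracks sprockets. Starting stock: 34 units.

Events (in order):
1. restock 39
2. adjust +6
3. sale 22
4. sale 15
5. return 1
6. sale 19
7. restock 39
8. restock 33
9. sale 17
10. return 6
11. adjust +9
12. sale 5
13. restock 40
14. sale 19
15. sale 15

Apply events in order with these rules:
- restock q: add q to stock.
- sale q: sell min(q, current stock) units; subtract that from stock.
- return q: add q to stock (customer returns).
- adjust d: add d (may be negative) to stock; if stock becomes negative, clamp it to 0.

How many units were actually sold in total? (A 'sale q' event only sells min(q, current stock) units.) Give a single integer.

Processing events:
Start: stock = 34
  Event 1 (restock 39): 34 + 39 = 73
  Event 2 (adjust +6): 73 + 6 = 79
  Event 3 (sale 22): sell min(22,79)=22. stock: 79 - 22 = 57. total_sold = 22
  Event 4 (sale 15): sell min(15,57)=15. stock: 57 - 15 = 42. total_sold = 37
  Event 5 (return 1): 42 + 1 = 43
  Event 6 (sale 19): sell min(19,43)=19. stock: 43 - 19 = 24. total_sold = 56
  Event 7 (restock 39): 24 + 39 = 63
  Event 8 (restock 33): 63 + 33 = 96
  Event 9 (sale 17): sell min(17,96)=17. stock: 96 - 17 = 79. total_sold = 73
  Event 10 (return 6): 79 + 6 = 85
  Event 11 (adjust +9): 85 + 9 = 94
  Event 12 (sale 5): sell min(5,94)=5. stock: 94 - 5 = 89. total_sold = 78
  Event 13 (restock 40): 89 + 40 = 129
  Event 14 (sale 19): sell min(19,129)=19. stock: 129 - 19 = 110. total_sold = 97
  Event 15 (sale 15): sell min(15,110)=15. stock: 110 - 15 = 95. total_sold = 112
Final: stock = 95, total_sold = 112

Answer: 112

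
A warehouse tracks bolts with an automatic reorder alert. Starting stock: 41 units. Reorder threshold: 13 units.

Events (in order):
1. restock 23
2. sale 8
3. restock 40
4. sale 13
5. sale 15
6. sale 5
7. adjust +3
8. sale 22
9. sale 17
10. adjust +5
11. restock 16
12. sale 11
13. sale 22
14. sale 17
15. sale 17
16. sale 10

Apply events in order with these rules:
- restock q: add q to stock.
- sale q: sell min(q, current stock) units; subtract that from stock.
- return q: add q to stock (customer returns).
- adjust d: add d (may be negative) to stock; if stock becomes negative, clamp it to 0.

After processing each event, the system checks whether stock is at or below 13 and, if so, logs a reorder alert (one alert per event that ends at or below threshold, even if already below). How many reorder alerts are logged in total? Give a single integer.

Processing events:
Start: stock = 41
  Event 1 (restock 23): 41 + 23 = 64
  Event 2 (sale 8): sell min(8,64)=8. stock: 64 - 8 = 56. total_sold = 8
  Event 3 (restock 40): 56 + 40 = 96
  Event 4 (sale 13): sell min(13,96)=13. stock: 96 - 13 = 83. total_sold = 21
  Event 5 (sale 15): sell min(15,83)=15. stock: 83 - 15 = 68. total_sold = 36
  Event 6 (sale 5): sell min(5,68)=5. stock: 68 - 5 = 63. total_sold = 41
  Event 7 (adjust +3): 63 + 3 = 66
  Event 8 (sale 22): sell min(22,66)=22. stock: 66 - 22 = 44. total_sold = 63
  Event 9 (sale 17): sell min(17,44)=17. stock: 44 - 17 = 27. total_sold = 80
  Event 10 (adjust +5): 27 + 5 = 32
  Event 11 (restock 16): 32 + 16 = 48
  Event 12 (sale 11): sell min(11,48)=11. stock: 48 - 11 = 37. total_sold = 91
  Event 13 (sale 22): sell min(22,37)=22. stock: 37 - 22 = 15. total_sold = 113
  Event 14 (sale 17): sell min(17,15)=15. stock: 15 - 15 = 0. total_sold = 128
  Event 15 (sale 17): sell min(17,0)=0. stock: 0 - 0 = 0. total_sold = 128
  Event 16 (sale 10): sell min(10,0)=0. stock: 0 - 0 = 0. total_sold = 128
Final: stock = 0, total_sold = 128

Checking against threshold 13:
  After event 1: stock=64 > 13
  After event 2: stock=56 > 13
  After event 3: stock=96 > 13
  After event 4: stock=83 > 13
  After event 5: stock=68 > 13
  After event 6: stock=63 > 13
  After event 7: stock=66 > 13
  After event 8: stock=44 > 13
  After event 9: stock=27 > 13
  After event 10: stock=32 > 13
  After event 11: stock=48 > 13
  After event 12: stock=37 > 13
  After event 13: stock=15 > 13
  After event 14: stock=0 <= 13 -> ALERT
  After event 15: stock=0 <= 13 -> ALERT
  After event 16: stock=0 <= 13 -> ALERT
Alert events: [14, 15, 16]. Count = 3

Answer: 3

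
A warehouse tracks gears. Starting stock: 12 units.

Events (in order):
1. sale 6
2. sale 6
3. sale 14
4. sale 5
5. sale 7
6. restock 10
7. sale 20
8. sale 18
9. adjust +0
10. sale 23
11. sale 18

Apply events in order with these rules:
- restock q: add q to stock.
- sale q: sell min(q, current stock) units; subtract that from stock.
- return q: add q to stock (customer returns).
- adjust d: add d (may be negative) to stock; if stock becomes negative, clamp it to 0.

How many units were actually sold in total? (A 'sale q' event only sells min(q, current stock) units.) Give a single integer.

Answer: 22

Derivation:
Processing events:
Start: stock = 12
  Event 1 (sale 6): sell min(6,12)=6. stock: 12 - 6 = 6. total_sold = 6
  Event 2 (sale 6): sell min(6,6)=6. stock: 6 - 6 = 0. total_sold = 12
  Event 3 (sale 14): sell min(14,0)=0. stock: 0 - 0 = 0. total_sold = 12
  Event 4 (sale 5): sell min(5,0)=0. stock: 0 - 0 = 0. total_sold = 12
  Event 5 (sale 7): sell min(7,0)=0. stock: 0 - 0 = 0. total_sold = 12
  Event 6 (restock 10): 0 + 10 = 10
  Event 7 (sale 20): sell min(20,10)=10. stock: 10 - 10 = 0. total_sold = 22
  Event 8 (sale 18): sell min(18,0)=0. stock: 0 - 0 = 0. total_sold = 22
  Event 9 (adjust +0): 0 + 0 = 0
  Event 10 (sale 23): sell min(23,0)=0. stock: 0 - 0 = 0. total_sold = 22
  Event 11 (sale 18): sell min(18,0)=0. stock: 0 - 0 = 0. total_sold = 22
Final: stock = 0, total_sold = 22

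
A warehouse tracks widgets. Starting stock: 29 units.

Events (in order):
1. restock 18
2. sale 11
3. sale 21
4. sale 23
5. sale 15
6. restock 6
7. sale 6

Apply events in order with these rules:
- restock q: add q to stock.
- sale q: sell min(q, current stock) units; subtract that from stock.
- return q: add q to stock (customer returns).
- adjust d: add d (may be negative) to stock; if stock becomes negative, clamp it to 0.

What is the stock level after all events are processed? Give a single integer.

Processing events:
Start: stock = 29
  Event 1 (restock 18): 29 + 18 = 47
  Event 2 (sale 11): sell min(11,47)=11. stock: 47 - 11 = 36. total_sold = 11
  Event 3 (sale 21): sell min(21,36)=21. stock: 36 - 21 = 15. total_sold = 32
  Event 4 (sale 23): sell min(23,15)=15. stock: 15 - 15 = 0. total_sold = 47
  Event 5 (sale 15): sell min(15,0)=0. stock: 0 - 0 = 0. total_sold = 47
  Event 6 (restock 6): 0 + 6 = 6
  Event 7 (sale 6): sell min(6,6)=6. stock: 6 - 6 = 0. total_sold = 53
Final: stock = 0, total_sold = 53

Answer: 0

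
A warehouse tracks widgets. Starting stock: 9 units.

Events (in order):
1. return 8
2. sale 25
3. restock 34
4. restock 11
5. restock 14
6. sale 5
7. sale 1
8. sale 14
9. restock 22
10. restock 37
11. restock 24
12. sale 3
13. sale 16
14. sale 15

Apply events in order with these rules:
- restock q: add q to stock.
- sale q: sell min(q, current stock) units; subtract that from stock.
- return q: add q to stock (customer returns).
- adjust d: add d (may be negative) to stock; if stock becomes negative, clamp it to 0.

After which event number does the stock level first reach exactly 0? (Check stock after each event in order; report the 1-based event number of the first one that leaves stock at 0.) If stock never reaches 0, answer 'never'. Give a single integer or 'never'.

Answer: 2

Derivation:
Processing events:
Start: stock = 9
  Event 1 (return 8): 9 + 8 = 17
  Event 2 (sale 25): sell min(25,17)=17. stock: 17 - 17 = 0. total_sold = 17
  Event 3 (restock 34): 0 + 34 = 34
  Event 4 (restock 11): 34 + 11 = 45
  Event 5 (restock 14): 45 + 14 = 59
  Event 6 (sale 5): sell min(5,59)=5. stock: 59 - 5 = 54. total_sold = 22
  Event 7 (sale 1): sell min(1,54)=1. stock: 54 - 1 = 53. total_sold = 23
  Event 8 (sale 14): sell min(14,53)=14. stock: 53 - 14 = 39. total_sold = 37
  Event 9 (restock 22): 39 + 22 = 61
  Event 10 (restock 37): 61 + 37 = 98
  Event 11 (restock 24): 98 + 24 = 122
  Event 12 (sale 3): sell min(3,122)=3. stock: 122 - 3 = 119. total_sold = 40
  Event 13 (sale 16): sell min(16,119)=16. stock: 119 - 16 = 103. total_sold = 56
  Event 14 (sale 15): sell min(15,103)=15. stock: 103 - 15 = 88. total_sold = 71
Final: stock = 88, total_sold = 71

First zero at event 2.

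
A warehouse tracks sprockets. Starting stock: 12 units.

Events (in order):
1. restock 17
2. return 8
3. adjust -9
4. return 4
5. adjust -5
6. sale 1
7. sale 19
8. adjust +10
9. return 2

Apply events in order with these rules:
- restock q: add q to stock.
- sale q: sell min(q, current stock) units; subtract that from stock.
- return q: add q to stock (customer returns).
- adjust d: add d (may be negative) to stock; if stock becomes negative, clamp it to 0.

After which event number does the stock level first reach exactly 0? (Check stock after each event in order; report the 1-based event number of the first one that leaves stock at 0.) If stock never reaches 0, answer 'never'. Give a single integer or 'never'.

Processing events:
Start: stock = 12
  Event 1 (restock 17): 12 + 17 = 29
  Event 2 (return 8): 29 + 8 = 37
  Event 3 (adjust -9): 37 + -9 = 28
  Event 4 (return 4): 28 + 4 = 32
  Event 5 (adjust -5): 32 + -5 = 27
  Event 6 (sale 1): sell min(1,27)=1. stock: 27 - 1 = 26. total_sold = 1
  Event 7 (sale 19): sell min(19,26)=19. stock: 26 - 19 = 7. total_sold = 20
  Event 8 (adjust +10): 7 + 10 = 17
  Event 9 (return 2): 17 + 2 = 19
Final: stock = 19, total_sold = 20

Stock never reaches 0.

Answer: never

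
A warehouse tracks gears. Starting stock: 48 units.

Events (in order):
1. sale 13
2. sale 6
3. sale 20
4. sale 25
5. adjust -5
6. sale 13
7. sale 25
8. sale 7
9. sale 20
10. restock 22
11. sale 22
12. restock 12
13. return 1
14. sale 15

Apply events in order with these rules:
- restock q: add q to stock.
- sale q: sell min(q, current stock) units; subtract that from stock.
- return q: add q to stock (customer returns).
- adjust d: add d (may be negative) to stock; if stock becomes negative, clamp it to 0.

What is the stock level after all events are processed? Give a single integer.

Answer: 0

Derivation:
Processing events:
Start: stock = 48
  Event 1 (sale 13): sell min(13,48)=13. stock: 48 - 13 = 35. total_sold = 13
  Event 2 (sale 6): sell min(6,35)=6. stock: 35 - 6 = 29. total_sold = 19
  Event 3 (sale 20): sell min(20,29)=20. stock: 29 - 20 = 9. total_sold = 39
  Event 4 (sale 25): sell min(25,9)=9. stock: 9 - 9 = 0. total_sold = 48
  Event 5 (adjust -5): 0 + -5 = 0 (clamped to 0)
  Event 6 (sale 13): sell min(13,0)=0. stock: 0 - 0 = 0. total_sold = 48
  Event 7 (sale 25): sell min(25,0)=0. stock: 0 - 0 = 0. total_sold = 48
  Event 8 (sale 7): sell min(7,0)=0. stock: 0 - 0 = 0. total_sold = 48
  Event 9 (sale 20): sell min(20,0)=0. stock: 0 - 0 = 0. total_sold = 48
  Event 10 (restock 22): 0 + 22 = 22
  Event 11 (sale 22): sell min(22,22)=22. stock: 22 - 22 = 0. total_sold = 70
  Event 12 (restock 12): 0 + 12 = 12
  Event 13 (return 1): 12 + 1 = 13
  Event 14 (sale 15): sell min(15,13)=13. stock: 13 - 13 = 0. total_sold = 83
Final: stock = 0, total_sold = 83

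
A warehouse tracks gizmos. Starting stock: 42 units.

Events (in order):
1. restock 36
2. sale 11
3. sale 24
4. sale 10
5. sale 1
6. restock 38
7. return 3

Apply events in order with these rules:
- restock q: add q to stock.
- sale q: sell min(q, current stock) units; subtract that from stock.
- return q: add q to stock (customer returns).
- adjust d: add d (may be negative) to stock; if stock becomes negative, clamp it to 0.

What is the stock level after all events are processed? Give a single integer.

Processing events:
Start: stock = 42
  Event 1 (restock 36): 42 + 36 = 78
  Event 2 (sale 11): sell min(11,78)=11. stock: 78 - 11 = 67. total_sold = 11
  Event 3 (sale 24): sell min(24,67)=24. stock: 67 - 24 = 43. total_sold = 35
  Event 4 (sale 10): sell min(10,43)=10. stock: 43 - 10 = 33. total_sold = 45
  Event 5 (sale 1): sell min(1,33)=1. stock: 33 - 1 = 32. total_sold = 46
  Event 6 (restock 38): 32 + 38 = 70
  Event 7 (return 3): 70 + 3 = 73
Final: stock = 73, total_sold = 46

Answer: 73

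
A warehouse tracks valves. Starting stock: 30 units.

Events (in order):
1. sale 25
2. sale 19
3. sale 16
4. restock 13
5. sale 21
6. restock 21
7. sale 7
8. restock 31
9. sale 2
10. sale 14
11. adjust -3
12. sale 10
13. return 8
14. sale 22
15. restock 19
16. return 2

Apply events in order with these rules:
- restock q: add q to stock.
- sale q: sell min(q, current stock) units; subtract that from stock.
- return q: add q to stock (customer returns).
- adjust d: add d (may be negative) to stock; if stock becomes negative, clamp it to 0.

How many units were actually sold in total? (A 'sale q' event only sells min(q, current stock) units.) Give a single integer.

Processing events:
Start: stock = 30
  Event 1 (sale 25): sell min(25,30)=25. stock: 30 - 25 = 5. total_sold = 25
  Event 2 (sale 19): sell min(19,5)=5. stock: 5 - 5 = 0. total_sold = 30
  Event 3 (sale 16): sell min(16,0)=0. stock: 0 - 0 = 0. total_sold = 30
  Event 4 (restock 13): 0 + 13 = 13
  Event 5 (sale 21): sell min(21,13)=13. stock: 13 - 13 = 0. total_sold = 43
  Event 6 (restock 21): 0 + 21 = 21
  Event 7 (sale 7): sell min(7,21)=7. stock: 21 - 7 = 14. total_sold = 50
  Event 8 (restock 31): 14 + 31 = 45
  Event 9 (sale 2): sell min(2,45)=2. stock: 45 - 2 = 43. total_sold = 52
  Event 10 (sale 14): sell min(14,43)=14. stock: 43 - 14 = 29. total_sold = 66
  Event 11 (adjust -3): 29 + -3 = 26
  Event 12 (sale 10): sell min(10,26)=10. stock: 26 - 10 = 16. total_sold = 76
  Event 13 (return 8): 16 + 8 = 24
  Event 14 (sale 22): sell min(22,24)=22. stock: 24 - 22 = 2. total_sold = 98
  Event 15 (restock 19): 2 + 19 = 21
  Event 16 (return 2): 21 + 2 = 23
Final: stock = 23, total_sold = 98

Answer: 98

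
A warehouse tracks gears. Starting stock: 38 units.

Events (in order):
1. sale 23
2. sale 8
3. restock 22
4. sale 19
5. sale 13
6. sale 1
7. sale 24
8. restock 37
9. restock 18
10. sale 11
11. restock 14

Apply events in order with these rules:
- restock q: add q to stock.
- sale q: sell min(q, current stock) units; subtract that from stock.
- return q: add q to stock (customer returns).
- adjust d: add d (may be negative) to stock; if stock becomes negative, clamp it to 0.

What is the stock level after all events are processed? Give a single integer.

Processing events:
Start: stock = 38
  Event 1 (sale 23): sell min(23,38)=23. stock: 38 - 23 = 15. total_sold = 23
  Event 2 (sale 8): sell min(8,15)=8. stock: 15 - 8 = 7. total_sold = 31
  Event 3 (restock 22): 7 + 22 = 29
  Event 4 (sale 19): sell min(19,29)=19. stock: 29 - 19 = 10. total_sold = 50
  Event 5 (sale 13): sell min(13,10)=10. stock: 10 - 10 = 0. total_sold = 60
  Event 6 (sale 1): sell min(1,0)=0. stock: 0 - 0 = 0. total_sold = 60
  Event 7 (sale 24): sell min(24,0)=0. stock: 0 - 0 = 0. total_sold = 60
  Event 8 (restock 37): 0 + 37 = 37
  Event 9 (restock 18): 37 + 18 = 55
  Event 10 (sale 11): sell min(11,55)=11. stock: 55 - 11 = 44. total_sold = 71
  Event 11 (restock 14): 44 + 14 = 58
Final: stock = 58, total_sold = 71

Answer: 58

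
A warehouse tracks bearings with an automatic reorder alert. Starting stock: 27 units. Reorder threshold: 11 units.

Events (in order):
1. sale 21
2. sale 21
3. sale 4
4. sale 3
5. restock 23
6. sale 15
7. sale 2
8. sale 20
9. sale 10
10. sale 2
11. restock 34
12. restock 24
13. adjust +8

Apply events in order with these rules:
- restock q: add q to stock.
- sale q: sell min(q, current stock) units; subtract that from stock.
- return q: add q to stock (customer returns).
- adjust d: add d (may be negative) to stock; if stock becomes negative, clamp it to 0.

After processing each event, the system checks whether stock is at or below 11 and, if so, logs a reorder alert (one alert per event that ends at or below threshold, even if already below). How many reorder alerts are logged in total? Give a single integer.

Processing events:
Start: stock = 27
  Event 1 (sale 21): sell min(21,27)=21. stock: 27 - 21 = 6. total_sold = 21
  Event 2 (sale 21): sell min(21,6)=6. stock: 6 - 6 = 0. total_sold = 27
  Event 3 (sale 4): sell min(4,0)=0. stock: 0 - 0 = 0. total_sold = 27
  Event 4 (sale 3): sell min(3,0)=0. stock: 0 - 0 = 0. total_sold = 27
  Event 5 (restock 23): 0 + 23 = 23
  Event 6 (sale 15): sell min(15,23)=15. stock: 23 - 15 = 8. total_sold = 42
  Event 7 (sale 2): sell min(2,8)=2. stock: 8 - 2 = 6. total_sold = 44
  Event 8 (sale 20): sell min(20,6)=6. stock: 6 - 6 = 0. total_sold = 50
  Event 9 (sale 10): sell min(10,0)=0. stock: 0 - 0 = 0. total_sold = 50
  Event 10 (sale 2): sell min(2,0)=0. stock: 0 - 0 = 0. total_sold = 50
  Event 11 (restock 34): 0 + 34 = 34
  Event 12 (restock 24): 34 + 24 = 58
  Event 13 (adjust +8): 58 + 8 = 66
Final: stock = 66, total_sold = 50

Checking against threshold 11:
  After event 1: stock=6 <= 11 -> ALERT
  After event 2: stock=0 <= 11 -> ALERT
  After event 3: stock=0 <= 11 -> ALERT
  After event 4: stock=0 <= 11 -> ALERT
  After event 5: stock=23 > 11
  After event 6: stock=8 <= 11 -> ALERT
  After event 7: stock=6 <= 11 -> ALERT
  After event 8: stock=0 <= 11 -> ALERT
  After event 9: stock=0 <= 11 -> ALERT
  After event 10: stock=0 <= 11 -> ALERT
  After event 11: stock=34 > 11
  After event 12: stock=58 > 11
  After event 13: stock=66 > 11
Alert events: [1, 2, 3, 4, 6, 7, 8, 9, 10]. Count = 9

Answer: 9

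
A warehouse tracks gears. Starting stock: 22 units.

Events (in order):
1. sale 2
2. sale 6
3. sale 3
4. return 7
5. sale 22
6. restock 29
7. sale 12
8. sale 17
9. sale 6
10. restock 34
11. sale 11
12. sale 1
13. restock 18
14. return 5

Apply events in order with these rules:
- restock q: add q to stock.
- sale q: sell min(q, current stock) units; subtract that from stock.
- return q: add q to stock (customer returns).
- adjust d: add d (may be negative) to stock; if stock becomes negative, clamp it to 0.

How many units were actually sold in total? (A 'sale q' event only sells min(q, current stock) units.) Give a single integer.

Answer: 70

Derivation:
Processing events:
Start: stock = 22
  Event 1 (sale 2): sell min(2,22)=2. stock: 22 - 2 = 20. total_sold = 2
  Event 2 (sale 6): sell min(6,20)=6. stock: 20 - 6 = 14. total_sold = 8
  Event 3 (sale 3): sell min(3,14)=3. stock: 14 - 3 = 11. total_sold = 11
  Event 4 (return 7): 11 + 7 = 18
  Event 5 (sale 22): sell min(22,18)=18. stock: 18 - 18 = 0. total_sold = 29
  Event 6 (restock 29): 0 + 29 = 29
  Event 7 (sale 12): sell min(12,29)=12. stock: 29 - 12 = 17. total_sold = 41
  Event 8 (sale 17): sell min(17,17)=17. stock: 17 - 17 = 0. total_sold = 58
  Event 9 (sale 6): sell min(6,0)=0. stock: 0 - 0 = 0. total_sold = 58
  Event 10 (restock 34): 0 + 34 = 34
  Event 11 (sale 11): sell min(11,34)=11. stock: 34 - 11 = 23. total_sold = 69
  Event 12 (sale 1): sell min(1,23)=1. stock: 23 - 1 = 22. total_sold = 70
  Event 13 (restock 18): 22 + 18 = 40
  Event 14 (return 5): 40 + 5 = 45
Final: stock = 45, total_sold = 70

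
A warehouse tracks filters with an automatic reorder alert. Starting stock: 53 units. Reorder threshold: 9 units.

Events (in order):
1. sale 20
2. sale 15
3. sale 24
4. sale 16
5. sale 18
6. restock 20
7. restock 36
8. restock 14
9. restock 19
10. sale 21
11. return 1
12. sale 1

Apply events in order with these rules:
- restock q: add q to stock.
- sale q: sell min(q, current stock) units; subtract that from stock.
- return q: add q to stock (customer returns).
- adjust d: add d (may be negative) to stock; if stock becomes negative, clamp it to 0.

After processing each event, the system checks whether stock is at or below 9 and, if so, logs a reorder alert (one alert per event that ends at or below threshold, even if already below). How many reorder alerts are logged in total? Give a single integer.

Processing events:
Start: stock = 53
  Event 1 (sale 20): sell min(20,53)=20. stock: 53 - 20 = 33. total_sold = 20
  Event 2 (sale 15): sell min(15,33)=15. stock: 33 - 15 = 18. total_sold = 35
  Event 3 (sale 24): sell min(24,18)=18. stock: 18 - 18 = 0. total_sold = 53
  Event 4 (sale 16): sell min(16,0)=0. stock: 0 - 0 = 0. total_sold = 53
  Event 5 (sale 18): sell min(18,0)=0. stock: 0 - 0 = 0. total_sold = 53
  Event 6 (restock 20): 0 + 20 = 20
  Event 7 (restock 36): 20 + 36 = 56
  Event 8 (restock 14): 56 + 14 = 70
  Event 9 (restock 19): 70 + 19 = 89
  Event 10 (sale 21): sell min(21,89)=21. stock: 89 - 21 = 68. total_sold = 74
  Event 11 (return 1): 68 + 1 = 69
  Event 12 (sale 1): sell min(1,69)=1. stock: 69 - 1 = 68. total_sold = 75
Final: stock = 68, total_sold = 75

Checking against threshold 9:
  After event 1: stock=33 > 9
  After event 2: stock=18 > 9
  After event 3: stock=0 <= 9 -> ALERT
  After event 4: stock=0 <= 9 -> ALERT
  After event 5: stock=0 <= 9 -> ALERT
  After event 6: stock=20 > 9
  After event 7: stock=56 > 9
  After event 8: stock=70 > 9
  After event 9: stock=89 > 9
  After event 10: stock=68 > 9
  After event 11: stock=69 > 9
  After event 12: stock=68 > 9
Alert events: [3, 4, 5]. Count = 3

Answer: 3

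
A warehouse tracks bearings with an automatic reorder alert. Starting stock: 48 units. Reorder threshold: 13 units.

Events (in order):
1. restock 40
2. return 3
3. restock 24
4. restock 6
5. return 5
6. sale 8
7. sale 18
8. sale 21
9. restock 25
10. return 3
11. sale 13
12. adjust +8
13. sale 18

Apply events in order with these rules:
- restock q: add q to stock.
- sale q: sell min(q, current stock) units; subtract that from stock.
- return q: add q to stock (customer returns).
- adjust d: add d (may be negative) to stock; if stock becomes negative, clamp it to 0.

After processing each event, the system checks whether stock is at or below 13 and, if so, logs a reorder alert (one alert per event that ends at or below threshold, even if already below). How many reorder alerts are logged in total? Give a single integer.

Processing events:
Start: stock = 48
  Event 1 (restock 40): 48 + 40 = 88
  Event 2 (return 3): 88 + 3 = 91
  Event 3 (restock 24): 91 + 24 = 115
  Event 4 (restock 6): 115 + 6 = 121
  Event 5 (return 5): 121 + 5 = 126
  Event 6 (sale 8): sell min(8,126)=8. stock: 126 - 8 = 118. total_sold = 8
  Event 7 (sale 18): sell min(18,118)=18. stock: 118 - 18 = 100. total_sold = 26
  Event 8 (sale 21): sell min(21,100)=21. stock: 100 - 21 = 79. total_sold = 47
  Event 9 (restock 25): 79 + 25 = 104
  Event 10 (return 3): 104 + 3 = 107
  Event 11 (sale 13): sell min(13,107)=13. stock: 107 - 13 = 94. total_sold = 60
  Event 12 (adjust +8): 94 + 8 = 102
  Event 13 (sale 18): sell min(18,102)=18. stock: 102 - 18 = 84. total_sold = 78
Final: stock = 84, total_sold = 78

Checking against threshold 13:
  After event 1: stock=88 > 13
  After event 2: stock=91 > 13
  After event 3: stock=115 > 13
  After event 4: stock=121 > 13
  After event 5: stock=126 > 13
  After event 6: stock=118 > 13
  After event 7: stock=100 > 13
  After event 8: stock=79 > 13
  After event 9: stock=104 > 13
  After event 10: stock=107 > 13
  After event 11: stock=94 > 13
  After event 12: stock=102 > 13
  After event 13: stock=84 > 13
Alert events: []. Count = 0

Answer: 0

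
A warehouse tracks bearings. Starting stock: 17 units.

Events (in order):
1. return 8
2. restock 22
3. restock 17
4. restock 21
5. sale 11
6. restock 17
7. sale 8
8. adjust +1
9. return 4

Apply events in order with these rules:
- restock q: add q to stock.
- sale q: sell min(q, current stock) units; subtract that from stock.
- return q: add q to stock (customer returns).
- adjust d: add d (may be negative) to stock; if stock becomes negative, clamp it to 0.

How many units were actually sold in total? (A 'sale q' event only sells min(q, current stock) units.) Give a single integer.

Processing events:
Start: stock = 17
  Event 1 (return 8): 17 + 8 = 25
  Event 2 (restock 22): 25 + 22 = 47
  Event 3 (restock 17): 47 + 17 = 64
  Event 4 (restock 21): 64 + 21 = 85
  Event 5 (sale 11): sell min(11,85)=11. stock: 85 - 11 = 74. total_sold = 11
  Event 6 (restock 17): 74 + 17 = 91
  Event 7 (sale 8): sell min(8,91)=8. stock: 91 - 8 = 83. total_sold = 19
  Event 8 (adjust +1): 83 + 1 = 84
  Event 9 (return 4): 84 + 4 = 88
Final: stock = 88, total_sold = 19

Answer: 19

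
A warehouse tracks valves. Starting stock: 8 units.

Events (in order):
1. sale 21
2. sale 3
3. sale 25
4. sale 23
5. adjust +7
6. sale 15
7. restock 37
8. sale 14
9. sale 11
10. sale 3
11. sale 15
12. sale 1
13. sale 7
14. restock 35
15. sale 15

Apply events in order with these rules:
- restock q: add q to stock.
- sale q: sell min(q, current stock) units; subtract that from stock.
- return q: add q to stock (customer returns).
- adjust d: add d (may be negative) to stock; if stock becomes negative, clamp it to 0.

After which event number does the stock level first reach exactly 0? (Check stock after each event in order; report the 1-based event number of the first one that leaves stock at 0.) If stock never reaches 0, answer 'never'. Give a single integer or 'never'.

Processing events:
Start: stock = 8
  Event 1 (sale 21): sell min(21,8)=8. stock: 8 - 8 = 0. total_sold = 8
  Event 2 (sale 3): sell min(3,0)=0. stock: 0 - 0 = 0. total_sold = 8
  Event 3 (sale 25): sell min(25,0)=0. stock: 0 - 0 = 0. total_sold = 8
  Event 4 (sale 23): sell min(23,0)=0. stock: 0 - 0 = 0. total_sold = 8
  Event 5 (adjust +7): 0 + 7 = 7
  Event 6 (sale 15): sell min(15,7)=7. stock: 7 - 7 = 0. total_sold = 15
  Event 7 (restock 37): 0 + 37 = 37
  Event 8 (sale 14): sell min(14,37)=14. stock: 37 - 14 = 23. total_sold = 29
  Event 9 (sale 11): sell min(11,23)=11. stock: 23 - 11 = 12. total_sold = 40
  Event 10 (sale 3): sell min(3,12)=3. stock: 12 - 3 = 9. total_sold = 43
  Event 11 (sale 15): sell min(15,9)=9. stock: 9 - 9 = 0. total_sold = 52
  Event 12 (sale 1): sell min(1,0)=0. stock: 0 - 0 = 0. total_sold = 52
  Event 13 (sale 7): sell min(7,0)=0. stock: 0 - 0 = 0. total_sold = 52
  Event 14 (restock 35): 0 + 35 = 35
  Event 15 (sale 15): sell min(15,35)=15. stock: 35 - 15 = 20. total_sold = 67
Final: stock = 20, total_sold = 67

First zero at event 1.

Answer: 1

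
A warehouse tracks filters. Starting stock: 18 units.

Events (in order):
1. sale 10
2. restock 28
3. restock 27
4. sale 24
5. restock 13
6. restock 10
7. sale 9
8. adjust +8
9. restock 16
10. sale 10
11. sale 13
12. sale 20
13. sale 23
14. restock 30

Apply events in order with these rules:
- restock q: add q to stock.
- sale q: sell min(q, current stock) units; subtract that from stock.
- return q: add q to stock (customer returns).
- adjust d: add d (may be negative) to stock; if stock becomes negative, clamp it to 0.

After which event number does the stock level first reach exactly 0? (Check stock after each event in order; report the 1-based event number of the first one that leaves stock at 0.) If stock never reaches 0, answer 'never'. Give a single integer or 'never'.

Answer: never

Derivation:
Processing events:
Start: stock = 18
  Event 1 (sale 10): sell min(10,18)=10. stock: 18 - 10 = 8. total_sold = 10
  Event 2 (restock 28): 8 + 28 = 36
  Event 3 (restock 27): 36 + 27 = 63
  Event 4 (sale 24): sell min(24,63)=24. stock: 63 - 24 = 39. total_sold = 34
  Event 5 (restock 13): 39 + 13 = 52
  Event 6 (restock 10): 52 + 10 = 62
  Event 7 (sale 9): sell min(9,62)=9. stock: 62 - 9 = 53. total_sold = 43
  Event 8 (adjust +8): 53 + 8 = 61
  Event 9 (restock 16): 61 + 16 = 77
  Event 10 (sale 10): sell min(10,77)=10. stock: 77 - 10 = 67. total_sold = 53
  Event 11 (sale 13): sell min(13,67)=13. stock: 67 - 13 = 54. total_sold = 66
  Event 12 (sale 20): sell min(20,54)=20. stock: 54 - 20 = 34. total_sold = 86
  Event 13 (sale 23): sell min(23,34)=23. stock: 34 - 23 = 11. total_sold = 109
  Event 14 (restock 30): 11 + 30 = 41
Final: stock = 41, total_sold = 109

Stock never reaches 0.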